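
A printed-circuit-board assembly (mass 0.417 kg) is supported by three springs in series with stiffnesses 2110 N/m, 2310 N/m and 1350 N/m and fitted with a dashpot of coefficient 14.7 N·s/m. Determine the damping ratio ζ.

0.462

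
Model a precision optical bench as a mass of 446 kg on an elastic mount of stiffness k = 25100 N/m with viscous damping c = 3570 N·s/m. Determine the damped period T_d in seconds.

0.990 s

ω_n = √(k/m) = √(25100/446) = 7.502 rad/s.
Critical damping c_c = 2√(k·m) = 2√(25100 × 446) = 6692 N·s/m, so ζ = c/c_c = 3570/6692 = 0.5335.
ω_d = ω_n√(1 − ζ²) = 7.502 × √(1 − 0.285) = 6.345 rad/s.
T_d = 2π/ω_d = 0.9902 s.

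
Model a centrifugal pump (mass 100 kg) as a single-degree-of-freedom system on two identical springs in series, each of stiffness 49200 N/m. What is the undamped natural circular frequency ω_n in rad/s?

15.7 rad/s

Series springs: 1/k_eq = 2/49200, so k_eq = 49200/2 = 24600 N/m.
ω_n = √(k_eq/m) = √(24600/100) = √246.0 = 15.68 rad/s.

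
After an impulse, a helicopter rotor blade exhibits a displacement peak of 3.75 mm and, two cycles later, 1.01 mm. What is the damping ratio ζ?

Logarithmic decrement δ = (1/n)·ln(x₀/x_n) = (1/2)·ln(3.75/1.01) = (1/2)·ln(3.713) = 0.6559.
ζ = δ/√(4π² + δ²) = 0.6559/√(39.48 + 0.430) = 0.6559/6.317 = 0.1038.

0.104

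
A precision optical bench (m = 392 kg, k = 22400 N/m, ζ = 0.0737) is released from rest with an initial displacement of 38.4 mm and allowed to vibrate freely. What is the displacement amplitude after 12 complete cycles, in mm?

Logarithmic decrement δ = 2πζ/√(1 − ζ²) = 2π × 0.07370/√(1 − 0.00543) = 0.4643.
After n cycles, x_n/x₀ = e^(−nδ), so x_12 = 38.4 × e^(−12 × 0.4643) = 38.4 × 0.003803 = 0.1460 mm.

0.146 mm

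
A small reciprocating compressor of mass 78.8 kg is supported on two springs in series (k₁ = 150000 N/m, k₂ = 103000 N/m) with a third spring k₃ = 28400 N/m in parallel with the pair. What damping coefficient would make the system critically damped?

Series pair: k_s = k₁k₂/(k₁+k₂) = (150000)(103000)/(150000 + 103000) = 61070 N/m. In parallel with k₃: k_eq = 61070 + 28400 = 89470 N/m.
c_c = 2√(k_eq·m) = 2√(89470 × 78.8) = 2 × 2655 = 5310 N·s/m.

5310 N·s/m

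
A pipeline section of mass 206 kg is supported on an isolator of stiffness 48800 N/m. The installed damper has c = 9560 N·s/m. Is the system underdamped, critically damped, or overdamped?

c_c = 2√(k·m) = 6341 N·s/m; ζ = c/c_c = 9560/6341 = 1.51.
Since ζ > 1 the system is overdamped.

overdamped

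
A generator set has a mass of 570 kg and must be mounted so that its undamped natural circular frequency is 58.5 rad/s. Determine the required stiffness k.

1950000 N/m

k = m·ω_n² = 570 × 58.50² = 570 × 3422 = 1951000 N/m.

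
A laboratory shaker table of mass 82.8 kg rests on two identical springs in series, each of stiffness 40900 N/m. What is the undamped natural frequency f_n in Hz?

Series springs: 1/k_eq = 2/40900, so k_eq = 40900/2 = 20450 N/m.
ω_n = √(k_eq/m) = √(20450/82.8) = √247.0 = 15.72 rad/s.
f_n = ω_n/(2π) = 15.72/6.283 = 2.501 Hz.

2.50 Hz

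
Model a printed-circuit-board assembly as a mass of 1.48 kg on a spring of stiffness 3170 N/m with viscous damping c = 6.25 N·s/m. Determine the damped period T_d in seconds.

0.136 s

ω_n = √(k/m) = √(3170/1.48) = 46.28 rad/s.
Critical damping c_c = 2√(k·m) = 2√(3170 × 1.48) = 137.0 N·s/m, so ζ = c/c_c = 6.25/137.0 = 0.04562.
ω_d = ω_n√(1 − ζ²) = 46.28 × √(1 − 0.00208) = 46.23 rad/s.
T_d = 2π/ω_d = 0.1359 s.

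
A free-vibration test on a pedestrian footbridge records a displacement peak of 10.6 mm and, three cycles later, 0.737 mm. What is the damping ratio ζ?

0.140

Logarithmic decrement δ = (1/n)·ln(x₀/x_n) = (1/3)·ln(10.6/0.737) = (1/3)·ln(14.38) = 0.8887.
ζ = δ/√(4π² + δ²) = 0.8887/√(39.48 + 0.790) = 0.8887/6.346 = 0.1400.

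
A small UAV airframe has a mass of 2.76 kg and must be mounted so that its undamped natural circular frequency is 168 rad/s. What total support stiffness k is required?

77900 N/m

k = m·ω_n² = 2.76 × 168.0² = 2.76 × 28220 = 77900 N/m.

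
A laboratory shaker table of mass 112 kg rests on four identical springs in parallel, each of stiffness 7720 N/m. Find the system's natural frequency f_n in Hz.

2.64 Hz

Parallel springs add: k_eq = 4 × 7720 = 30880 N/m.
ω_n = √(k_eq/m) = √(30880/112) = √275.7 = 16.60 rad/s.
f_n = ω_n/(2π) = 16.60/6.283 = 2.643 Hz.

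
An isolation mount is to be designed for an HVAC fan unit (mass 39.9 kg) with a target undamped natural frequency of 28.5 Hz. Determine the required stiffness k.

1280000 N/m

ω_n = 2πf_n = 2π × 28.5 = 179.1 rad/s.
k = m·ω_n² = 39.9 × 179.1² = 39.9 × 32070 = 1279000 N/m.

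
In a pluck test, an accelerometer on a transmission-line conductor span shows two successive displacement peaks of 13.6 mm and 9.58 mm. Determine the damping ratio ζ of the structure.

0.0557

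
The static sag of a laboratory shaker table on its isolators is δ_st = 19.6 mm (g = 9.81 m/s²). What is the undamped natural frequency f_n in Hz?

3.56 Hz

ω_n = √(g/δ_st) = √(9.81/0.0196) = √500.5 = 22.37 rad/s.
f_n = ω_n/(2π) = 22.37/6.283 = 3.561 Hz.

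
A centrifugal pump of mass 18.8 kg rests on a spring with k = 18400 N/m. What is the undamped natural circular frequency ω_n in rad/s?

31.3 rad/s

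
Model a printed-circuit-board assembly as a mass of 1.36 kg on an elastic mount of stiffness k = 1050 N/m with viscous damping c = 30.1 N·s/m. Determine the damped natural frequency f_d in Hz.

4.06 Hz

ω_n = √(k/m) = √(1050/1.36) = 27.79 rad/s.
Critical damping c_c = 2√(k·m) = 2√(1050 × 1.36) = 75.58 N·s/m, so ζ = c/c_c = 30.1/75.58 = 0.3983.
ω_d = ω_n√(1 − ζ²) = 27.79 × √(1 − 0.159) = 25.49 rad/s.
f_d = ω_d/(2π) = 4.056 Hz.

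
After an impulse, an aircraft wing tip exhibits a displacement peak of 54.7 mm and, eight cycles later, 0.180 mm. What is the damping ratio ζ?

Logarithmic decrement δ = (1/n)·ln(x₀/x_n) = (1/8)·ln(54.7/0.180) = (1/8)·ln(303.9) = 0.7146.
ζ = δ/√(4π² + δ²) = 0.7146/√(39.48 + 0.511) = 0.7146/6.324 = 0.1130.

0.113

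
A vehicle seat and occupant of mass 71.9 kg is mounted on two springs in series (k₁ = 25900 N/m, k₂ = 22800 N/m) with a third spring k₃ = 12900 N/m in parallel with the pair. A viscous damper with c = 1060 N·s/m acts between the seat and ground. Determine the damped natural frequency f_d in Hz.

2.73 Hz

Series pair: k_s = k₁k₂/(k₁+k₂) = (25900)(22800)/(25900 + 22800) = 12130 N/m. In parallel with k₃: k_eq = 12130 + 12900 = 25030 N/m.
ω_n = √(k_eq/m) = √(25030/71.9) = 18.66 rad/s.
Critical damping c_c = 2√(k_eq·m) = 2√(25030 × 71.9) = 2683 N·s/m, so ζ = c/c_c = 1060/2683 = 0.3951.
ω_d = ω_n√(1 − ζ²) = 18.66 × √(1 − 0.156) = 17.14 rad/s.
f_d = ω_d/(2π) = 2.728 Hz.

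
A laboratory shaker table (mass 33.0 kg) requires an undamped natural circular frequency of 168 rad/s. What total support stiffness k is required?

k = m·ω_n² = 33.0 × 168.0² = 33.0 × 28220 = 931400 N/m.

931000 N/m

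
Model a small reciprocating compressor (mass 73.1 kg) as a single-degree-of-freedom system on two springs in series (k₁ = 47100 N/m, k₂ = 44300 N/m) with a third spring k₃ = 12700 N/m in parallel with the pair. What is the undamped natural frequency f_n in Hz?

3.51 Hz

Series pair: k_s = k₁k₂/(k₁+k₂) = (47100)(44300)/(47100 + 44300) = 22830 N/m. In parallel with k₃: k_eq = 22830 + 12700 = 35530 N/m.
ω_n = √(k_eq/m) = √(35530/73.1) = √486.0 = 22.05 rad/s.
f_n = ω_n/(2π) = 22.05/6.283 = 3.509 Hz.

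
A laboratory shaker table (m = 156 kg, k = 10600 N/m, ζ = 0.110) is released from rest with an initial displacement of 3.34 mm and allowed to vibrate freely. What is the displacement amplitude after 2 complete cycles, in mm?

0.831 mm

Logarithmic decrement δ = 2πζ/√(1 − ζ²) = 2π × 0.1100/√(1 − 0.0121) = 0.6954.
After n cycles, x_n/x₀ = e^(−nδ), so x_2 = 3.34 × e^(−2 × 0.6954) = 3.34 × 0.2489 = 0.8313 mm.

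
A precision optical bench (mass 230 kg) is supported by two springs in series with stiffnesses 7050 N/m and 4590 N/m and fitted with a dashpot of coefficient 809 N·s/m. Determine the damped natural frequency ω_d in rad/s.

3.00 rad/s

Series springs: 1/k_eq = 1/7050 + 1/4590 = 0.0003597, so k_eq = 2780 N/m.
ω_n = √(k_eq/m) = √(2780/230) = 3.477 rad/s.
Critical damping c_c = 2√(k_eq·m) = 2√(2780 × 230) = 1599 N·s/m, so ζ = c/c_c = 809/1599 = 0.5059.
ω_d = ω_n√(1 − ζ²) = 3.477 × √(1 − 0.256) = 2.999 rad/s.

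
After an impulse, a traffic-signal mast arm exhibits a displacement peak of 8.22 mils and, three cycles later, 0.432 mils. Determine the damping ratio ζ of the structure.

0.154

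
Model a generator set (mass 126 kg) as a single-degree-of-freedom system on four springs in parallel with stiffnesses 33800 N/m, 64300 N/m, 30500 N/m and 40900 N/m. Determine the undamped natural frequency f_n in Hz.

5.84 Hz

Parallel springs add: k_eq = 33800 + 64300 + 30500 + 40900 = 169500 N/m.
ω_n = √(k_eq/m) = √(169500/126) = √1345 = 36.68 rad/s.
f_n = ω_n/(2π) = 36.68/6.283 = 5.837 Hz.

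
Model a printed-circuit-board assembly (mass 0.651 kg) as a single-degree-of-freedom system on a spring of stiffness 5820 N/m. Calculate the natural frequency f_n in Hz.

15.0 Hz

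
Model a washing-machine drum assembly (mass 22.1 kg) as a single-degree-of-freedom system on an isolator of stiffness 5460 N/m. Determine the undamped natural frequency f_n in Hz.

ω_n = √(k/m) = √(5460/22.1) = √247.1 = 15.72 rad/s.
f_n = ω_n/(2π) = 15.72/6.283 = 2.502 Hz.

2.50 Hz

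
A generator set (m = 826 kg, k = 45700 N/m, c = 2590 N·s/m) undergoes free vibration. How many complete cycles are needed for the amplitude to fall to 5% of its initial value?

3 cycles

ζ = c/(2√(km)) = 2590/(2√(45700 × 826)) = 2590/12290 = 0.2108.
Logarithmic decrement δ = 2πζ/√(1 − ζ²) = 2π × 0.2108/√(1 − 0.0444) = 1.355.
x_n/x₀ = e^(−nδ) ≤ 0.05; take ln: n ≥ ln(1/0.05)/δ = 2.996/1.355 = 2.211.
So 3 complete cycles are required.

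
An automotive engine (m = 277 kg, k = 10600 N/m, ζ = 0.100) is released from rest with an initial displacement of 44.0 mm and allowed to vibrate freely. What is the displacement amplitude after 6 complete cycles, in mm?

0.995 mm

Logarithmic decrement δ = 2πζ/√(1 − ζ²) = 2π × 0.1000/√(1 − 0.0100) = 0.6315.
After n cycles, x_n/x₀ = e^(−nδ), so x_6 = 44.0 × e^(−6 × 0.6315) = 44.0 × 0.02262 = 0.9953 mm.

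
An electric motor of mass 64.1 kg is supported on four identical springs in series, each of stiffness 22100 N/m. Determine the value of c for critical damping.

1190 N·s/m

Series springs: 1/k_eq = 4/22100, so k_eq = 22100/4 = 5525 N/m.
c_c = 2√(k_eq·m) = 2√(5525 × 64.1) = 2 × 595.1 = 1190 N·s/m.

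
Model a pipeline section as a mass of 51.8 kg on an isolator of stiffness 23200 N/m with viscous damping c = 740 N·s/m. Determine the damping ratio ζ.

0.338

ω_n = √(k/m) = √(23200/51.8) = 21.16 rad/s.
Critical damping c_c = 2√(k·m) = 2√(23200 × 51.8) = 2192 N·s/m, so ζ = c/c_c = 740/2192 = 0.3375.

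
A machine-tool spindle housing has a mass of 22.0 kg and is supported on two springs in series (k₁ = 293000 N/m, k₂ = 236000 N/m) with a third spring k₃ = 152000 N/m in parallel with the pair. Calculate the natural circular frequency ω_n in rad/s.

113 rad/s

Series pair: k_s = k₁k₂/(k₁+k₂) = (293000)(236000)/(293000 + 236000) = 130700 N/m. In parallel with k₃: k_eq = 130700 + 152000 = 282700 N/m.
ω_n = √(k_eq/m) = √(282700/22.0) = √12850 = 113.4 rad/s.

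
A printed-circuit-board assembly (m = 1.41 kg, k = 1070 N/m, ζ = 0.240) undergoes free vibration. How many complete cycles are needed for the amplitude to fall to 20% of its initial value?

2 cycles

Logarithmic decrement δ = 2πζ/√(1 − ζ²) = 2π × 0.2400/√(1 − 0.0576) = 1.553.
x_n/x₀ = e^(−nδ) ≤ 0.2; take ln: n ≥ ln(1/0.2)/δ = 1.609/1.553 = 1.036.
So 2 complete cycles are required.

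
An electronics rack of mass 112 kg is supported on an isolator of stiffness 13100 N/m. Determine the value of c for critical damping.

c_c = 2√(k·m) = 2√(13100 × 112) = 2 × 1211 = 2423 N·s/m.

2420 N·s/m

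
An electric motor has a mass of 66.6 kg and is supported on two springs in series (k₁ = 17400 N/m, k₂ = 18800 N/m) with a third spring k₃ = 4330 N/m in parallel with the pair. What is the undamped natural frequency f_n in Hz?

2.25 Hz

Series pair: k_s = k₁k₂/(k₁+k₂) = (17400)(18800)/(17400 + 18800) = 9036 N/m. In parallel with k₃: k_eq = 9036 + 4330 = 13370 N/m.
ω_n = √(k_eq/m) = √(13370/66.6) = √200.7 = 14.17 rad/s.
f_n = ω_n/(2π) = 14.17/6.283 = 2.255 Hz.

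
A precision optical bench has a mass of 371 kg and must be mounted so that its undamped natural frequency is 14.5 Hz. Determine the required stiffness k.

3080000 N/m

ω_n = 2πf_n = 2π × 14.5 = 91.11 rad/s.
k = m·ω_n² = 371 × 91.11² = 371 × 8300 = 3079000 N/m.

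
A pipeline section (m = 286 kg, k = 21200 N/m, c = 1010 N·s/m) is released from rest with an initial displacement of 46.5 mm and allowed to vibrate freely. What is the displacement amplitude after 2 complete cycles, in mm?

ζ = c/(2√(km)) = 1010/(2√(21200 × 286)) = 1010/4925 = 0.2051.
Logarithmic decrement δ = 2πζ/√(1 − ζ²) = 2π × 0.2051/√(1 − 0.0421) = 1.317.
After n cycles, x_n/x₀ = e^(−nδ), so x_2 = 46.5 × e^(−2 × 1.317) = 46.5 × 0.07185 = 3.341 mm.

3.34 mm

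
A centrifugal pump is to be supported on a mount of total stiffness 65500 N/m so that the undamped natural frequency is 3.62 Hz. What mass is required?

127 kg

ω_n = 2πf_n = 2π × 3.62 = 22.75 rad/s.
m = k/ω_n² = 65500/22.75² = 65500/517.3 = 126.6 kg.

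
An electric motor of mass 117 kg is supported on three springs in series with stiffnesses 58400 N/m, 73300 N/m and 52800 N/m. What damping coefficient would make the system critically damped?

3070 N·s/m

Series springs: 1/k_eq = 1/58400 + 1/73300 + 1/52800 = 4.971×10^-5, so k_eq = 20120 N/m.
c_c = 2√(k_eq·m) = 2√(20120 × 117) = 2 × 1534 = 3068 N·s/m.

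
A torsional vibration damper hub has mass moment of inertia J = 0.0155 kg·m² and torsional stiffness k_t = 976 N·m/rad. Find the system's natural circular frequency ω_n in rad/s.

ω_n = √(k_t/J) = √(976/0.0155) = √62970 = 250.9 rad/s.

251 rad/s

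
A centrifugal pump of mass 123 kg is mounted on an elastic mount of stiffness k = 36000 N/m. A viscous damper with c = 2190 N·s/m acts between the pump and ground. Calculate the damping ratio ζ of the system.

ω_n = √(k/m) = √(36000/123) = 17.11 rad/s.
Critical damping c_c = 2√(k·m) = 2√(36000 × 123) = 4209 N·s/m, so ζ = c/c_c = 2190/4209 = 0.5204.

0.520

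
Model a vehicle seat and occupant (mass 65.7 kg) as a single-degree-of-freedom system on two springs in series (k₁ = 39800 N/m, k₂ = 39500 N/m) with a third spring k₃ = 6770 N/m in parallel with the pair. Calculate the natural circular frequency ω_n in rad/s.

Series pair: k_s = k₁k₂/(k₁+k₂) = (39800)(39500)/(39800 + 39500) = 19820 N/m. In parallel with k₃: k_eq = 19820 + 6770 = 26590 N/m.
ω_n = √(k_eq/m) = √(26590/65.7) = √404.8 = 20.12 rad/s.

20.1 rad/s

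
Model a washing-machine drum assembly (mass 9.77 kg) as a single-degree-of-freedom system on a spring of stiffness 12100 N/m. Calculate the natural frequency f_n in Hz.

5.60 Hz

ω_n = √(k/m) = √(12100/9.77) = √1238 = 35.19 rad/s.
f_n = ω_n/(2π) = 35.19/6.283 = 5.601 Hz.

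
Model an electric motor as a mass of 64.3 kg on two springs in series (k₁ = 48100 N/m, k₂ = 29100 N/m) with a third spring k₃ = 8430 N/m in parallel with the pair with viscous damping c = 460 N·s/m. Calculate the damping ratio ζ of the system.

0.176

Series pair: k_s = k₁k₂/(k₁+k₂) = (48100)(29100)/(48100 + 29100) = 18130 N/m. In parallel with k₃: k_eq = 18130 + 8430 = 26560 N/m.
ω_n = √(k_eq/m) = √(26560/64.3) = 20.32 rad/s.
Critical damping c_c = 2√(k_eq·m) = 2√(26560 × 64.3) = 2614 N·s/m, so ζ = c/c_c = 460/2614 = 0.1760.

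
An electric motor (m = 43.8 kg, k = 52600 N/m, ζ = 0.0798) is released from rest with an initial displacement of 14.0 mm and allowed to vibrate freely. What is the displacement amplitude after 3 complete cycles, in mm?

3.10 mm

Logarithmic decrement δ = 2πζ/√(1 − ζ²) = 2π × 0.07980/√(1 − 0.00637) = 0.5030.
After n cycles, x_n/x₀ = e^(−nδ), so x_3 = 14.0 × e^(−3 × 0.5030) = 14.0 × 0.2211 = 3.096 mm.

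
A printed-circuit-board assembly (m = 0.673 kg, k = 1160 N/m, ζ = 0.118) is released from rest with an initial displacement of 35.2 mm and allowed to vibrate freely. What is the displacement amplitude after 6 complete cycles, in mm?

0.399 mm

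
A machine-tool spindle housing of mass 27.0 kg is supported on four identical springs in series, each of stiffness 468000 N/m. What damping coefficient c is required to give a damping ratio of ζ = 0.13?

Series springs: 1/k_eq = 4/468000, so k_eq = 468000/4 = 117000 N/m.
c_c = 2√(k_eq·m) = 2√(117000 × 27.0) = 3555 N·s/m.
c = ζ·c_c = 0.13 × 3555 = 462.1 N·s/m.

462 N·s/m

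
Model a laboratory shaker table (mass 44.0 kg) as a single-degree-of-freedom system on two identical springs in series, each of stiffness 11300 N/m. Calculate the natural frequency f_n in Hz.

1.80 Hz

Series springs: 1/k_eq = 2/11300, so k_eq = 11300/2 = 5650 N/m.
ω_n = √(k_eq/m) = √(5650/44.0) = √128.4 = 11.33 rad/s.
f_n = ω_n/(2π) = 11.33/6.283 = 1.804 Hz.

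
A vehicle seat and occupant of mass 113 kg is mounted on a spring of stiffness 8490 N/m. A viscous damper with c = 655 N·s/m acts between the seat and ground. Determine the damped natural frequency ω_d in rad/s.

ω_n = √(k/m) = √(8490/113) = 8.668 rad/s.
Critical damping c_c = 2√(k·m) = 2√(8490 × 113) = 1959 N·s/m, so ζ = c/c_c = 655/1959 = 0.3344.
ω_d = ω_n√(1 − ζ²) = 8.668 × √(1 − 0.112) = 8.169 rad/s.

8.17 rad/s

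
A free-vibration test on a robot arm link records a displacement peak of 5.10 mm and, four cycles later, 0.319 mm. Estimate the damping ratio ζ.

0.110

Logarithmic decrement δ = (1/n)·ln(x₀/x_n) = (1/4)·ln(5.10/0.319) = (1/4)·ln(15.99) = 0.6930.
ζ = δ/√(4π² + δ²) = 0.6930/√(39.48 + 0.480) = 0.6930/6.321 = 0.1096.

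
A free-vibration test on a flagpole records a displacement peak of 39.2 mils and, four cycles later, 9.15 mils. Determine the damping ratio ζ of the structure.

Logarithmic decrement δ = (1/n)·ln(x₀/x_n) = (1/4)·ln(39.2/9.15) = (1/4)·ln(4.284) = 0.3637.
ζ = δ/√(4π² + δ²) = 0.3637/√(39.48 + 0.132) = 0.3637/6.294 = 0.05779.

0.0578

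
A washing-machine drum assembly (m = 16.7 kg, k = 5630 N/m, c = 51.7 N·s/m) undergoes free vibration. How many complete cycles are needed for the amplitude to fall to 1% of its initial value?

ζ = c/(2√(km)) = 51.7/(2√(5630 × 16.7)) = 51.7/613.3 = 0.08430.
Logarithmic decrement δ = 2πζ/√(1 − ζ²) = 2π × 0.08430/√(1 − 0.00711) = 0.5316.
x_n/x₀ = e^(−nδ) ≤ 0.01; take ln: n ≥ ln(1/0.01)/δ = 4.605/0.5316 = 8.663.
So 9 complete cycles are required.

9 cycles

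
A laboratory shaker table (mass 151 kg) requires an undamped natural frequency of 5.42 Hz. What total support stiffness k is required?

175000 N/m

ω_n = 2πf_n = 2π × 5.42 = 34.05 rad/s.
k = m·ω_n² = 151 × 34.05² = 151 × 1160 = 175100 N/m.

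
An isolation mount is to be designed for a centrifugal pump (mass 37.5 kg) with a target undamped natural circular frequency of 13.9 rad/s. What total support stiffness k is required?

k = m·ω_n² = 37.5 × 13.90² = 37.5 × 193.2 = 7245 N/m.

7250 N/m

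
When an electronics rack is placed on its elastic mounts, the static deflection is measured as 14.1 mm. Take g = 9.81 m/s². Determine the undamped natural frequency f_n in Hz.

4.20 Hz

ω_n = √(g/δ_st) = √(9.81/0.0141) = √695.7 = 26.38 rad/s.
f_n = ω_n/(2π) = 26.38/6.283 = 4.198 Hz.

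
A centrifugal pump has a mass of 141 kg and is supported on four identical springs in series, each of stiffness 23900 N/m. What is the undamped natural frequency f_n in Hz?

Series springs: 1/k_eq = 4/23900, so k_eq = 23900/4 = 5975 N/m.
ω_n = √(k_eq/m) = √(5975/141) = √42.38 = 6.510 rad/s.
f_n = ω_n/(2π) = 6.510/6.283 = 1.036 Hz.

1.04 Hz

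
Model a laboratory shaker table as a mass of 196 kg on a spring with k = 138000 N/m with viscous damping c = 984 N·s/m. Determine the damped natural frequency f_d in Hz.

ω_n = √(k/m) = √(138000/196) = 26.53 rad/s.
Critical damping c_c = 2√(k·m) = 2√(138000 × 196) = 10400 N·s/m, so ζ = c/c_c = 984/10400 = 0.09460.
ω_d = ω_n√(1 − ζ²) = 26.53 × √(1 − 0.00895) = 26.42 rad/s.
f_d = ω_d/(2π) = 4.204 Hz.

4.20 Hz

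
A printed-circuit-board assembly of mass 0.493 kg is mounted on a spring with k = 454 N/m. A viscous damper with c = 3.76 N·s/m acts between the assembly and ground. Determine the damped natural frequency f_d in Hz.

ω_n = √(k/m) = √(454.0/0.493) = 30.35 rad/s.
Critical damping c_c = 2√(k·m) = 2√(454.0 × 0.493) = 29.92 N·s/m, so ζ = c/c_c = 3.76/29.92 = 0.1257.
ω_d = ω_n√(1 − ζ²) = 30.35 × √(1 − 0.0158) = 30.11 rad/s.
f_d = ω_d/(2π) = 4.791 Hz.

4.79 Hz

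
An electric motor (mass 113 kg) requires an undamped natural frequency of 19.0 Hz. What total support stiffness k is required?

ω_n = 2πf_n = 2π × 19.0 = 119.4 rad/s.
k = m·ω_n² = 113 × 119.4² = 113 × 14250 = 1610000 N/m.

1610000 N/m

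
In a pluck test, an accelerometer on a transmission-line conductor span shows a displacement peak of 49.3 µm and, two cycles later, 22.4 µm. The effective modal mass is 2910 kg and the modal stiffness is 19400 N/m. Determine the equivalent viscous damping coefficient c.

941 N·s/m

Logarithmic decrement δ = (1/n)·ln(x₀/x_n) = (1/2)·ln(49.3/22.4) = (1/2)·ln(2.201) = 0.3944.
ζ = δ/√(4π² + δ²) = 0.3944/√(39.48 + 0.156) = 0.3944/6.296 = 0.06265.
c = ζ · 2√(km) = 0.06265 × 2√(19400 × 2910) = 0.06265 × 15030 = 941.5 N·s/m.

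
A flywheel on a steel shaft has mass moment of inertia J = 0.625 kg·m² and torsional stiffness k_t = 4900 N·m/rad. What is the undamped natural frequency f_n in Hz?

ω_n = √(k_t/J) = √(4900/0.625) = √7840 = 88.54 rad/s.
f_n = ω_n/(2π) = 88.54/6.283 = 14.09 Hz.

14.1 Hz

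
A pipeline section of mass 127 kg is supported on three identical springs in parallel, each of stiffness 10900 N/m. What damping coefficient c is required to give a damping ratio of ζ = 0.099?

Parallel springs add: k_eq = 3 × 10900 = 32700 N/m.
c_c = 2√(k_eq·m) = 2√(32700 × 127) = 4076 N·s/m.
c = ζ·c_c = 0.099 × 4076 = 403.5 N·s/m.

403 N·s/m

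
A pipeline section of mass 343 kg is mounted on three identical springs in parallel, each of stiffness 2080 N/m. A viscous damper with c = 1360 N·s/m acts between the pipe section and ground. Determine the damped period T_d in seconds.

Parallel springs add: k_eq = 3 × 2080 = 6240 N/m.
ω_n = √(k_eq/m) = √(6240/343) = 4.265 rad/s.
Critical damping c_c = 2√(k_eq·m) = 2√(6240 × 343) = 2926 N·s/m, so ζ = c/c_c = 1360/2926 = 0.4648.
ω_d = ω_n√(1 − ζ²) = 4.265 × √(1 − 0.216) = 3.777 rad/s.
T_d = 2π/ω_d = 1.664 s.

1.66 s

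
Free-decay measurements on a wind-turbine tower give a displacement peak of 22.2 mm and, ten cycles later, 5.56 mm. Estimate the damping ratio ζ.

0.0220

Logarithmic decrement δ = (1/n)·ln(x₀/x_n) = (1/10)·ln(22.2/5.56) = (1/10)·ln(3.993) = 0.1384.
ζ = δ/√(4π² + δ²) = 0.1384/√(39.48 + 0.0192) = 0.1384/6.285 = 0.02203.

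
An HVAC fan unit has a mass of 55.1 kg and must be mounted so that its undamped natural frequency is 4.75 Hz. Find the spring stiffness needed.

ω_n = 2πf_n = 2π × 4.75 = 29.85 rad/s.
k = m·ω_n² = 55.1 × 29.85² = 55.1 × 890.7 = 49080 N/m.

49100 N/m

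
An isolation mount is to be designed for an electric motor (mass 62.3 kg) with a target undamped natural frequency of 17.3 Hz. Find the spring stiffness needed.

ω_n = 2πf_n = 2π × 17.3 = 108.7 rad/s.
k = m·ω_n² = 62.3 × 108.7² = 62.3 × 11820 = 736100 N/m.

736000 N/m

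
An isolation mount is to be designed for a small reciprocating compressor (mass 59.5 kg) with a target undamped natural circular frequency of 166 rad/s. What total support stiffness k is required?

1640000 N/m

k = m·ω_n² = 59.5 × 166.0² = 59.5 × 27560 = 1640000 N/m.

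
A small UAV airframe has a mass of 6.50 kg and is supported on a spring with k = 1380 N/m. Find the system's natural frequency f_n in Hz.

2.32 Hz

ω_n = √(k/m) = √(1380/6.50) = √212.3 = 14.57 rad/s.
f_n = ω_n/(2π) = 14.57/6.283 = 2.319 Hz.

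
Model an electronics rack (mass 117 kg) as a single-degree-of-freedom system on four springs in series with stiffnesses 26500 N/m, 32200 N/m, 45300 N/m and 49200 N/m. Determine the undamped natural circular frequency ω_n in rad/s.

8.77 rad/s

Series springs: 1/k_eq = 1/26500 + 1/32200 + 1/45300 + 1/49200 = 0.0001112, so k_eq = 8993 N/m.
ω_n = √(k_eq/m) = √(8993/117) = √76.87 = 8.767 rad/s.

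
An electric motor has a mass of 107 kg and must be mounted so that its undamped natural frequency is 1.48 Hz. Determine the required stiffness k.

9250 N/m

ω_n = 2πf_n = 2π × 1.48 = 9.299 rad/s.
k = m·ω_n² = 107 × 9.299² = 107 × 86.47 = 9253 N/m.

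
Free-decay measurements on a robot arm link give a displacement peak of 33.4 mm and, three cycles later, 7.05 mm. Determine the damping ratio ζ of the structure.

Logarithmic decrement δ = (1/n)·ln(x₀/x_n) = (1/3)·ln(33.4/7.05) = (1/3)·ln(4.738) = 0.5185.
ζ = δ/√(4π² + δ²) = 0.5185/√(39.48 + 0.269) = 0.5185/6.305 = 0.08224.

0.0822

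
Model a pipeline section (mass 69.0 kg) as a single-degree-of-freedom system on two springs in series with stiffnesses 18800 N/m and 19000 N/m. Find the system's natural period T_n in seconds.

0.537 s

Series springs: 1/k_eq = 1/18800 + 1/19000 = 0.0001058, so k_eq = 9450 N/m.
ω_n = √(k_eq/m) = √(9450/69.0) = √137.0 = 11.70 rad/s.
T_n = 2π/ω_n = 6.283/11.70 = 0.5369 s.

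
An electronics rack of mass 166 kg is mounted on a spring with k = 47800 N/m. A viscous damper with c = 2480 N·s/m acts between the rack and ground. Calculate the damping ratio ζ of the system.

0.440

ω_n = √(k/m) = √(47800/166) = 16.97 rad/s.
Critical damping c_c = 2√(k·m) = 2√(47800 × 166) = 5634 N·s/m, so ζ = c/c_c = 2480/5634 = 0.4402.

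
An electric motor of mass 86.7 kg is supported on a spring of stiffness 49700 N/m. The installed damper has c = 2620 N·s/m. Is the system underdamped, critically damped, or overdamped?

c_c = 2√(k·m) = 4152 N·s/m; ζ = c/c_c = 2620/4152 = 0.631.
Since ζ < 1 the system is underdamped.

underdamped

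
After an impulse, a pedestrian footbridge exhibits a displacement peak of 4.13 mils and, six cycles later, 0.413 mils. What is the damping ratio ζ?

Logarithmic decrement δ = (1/n)·ln(x₀/x_n) = (1/6)·ln(4.13/0.413) = (1/6)·ln(10.00) = 0.3838.
ζ = δ/√(4π² + δ²) = 0.3838/√(39.48 + 0.147) = 0.3838/6.295 = 0.06096.

0.0610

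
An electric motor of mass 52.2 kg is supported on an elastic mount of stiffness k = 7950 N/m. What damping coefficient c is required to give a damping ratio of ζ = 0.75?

966 N·s/m

c_c = 2√(k·m) = 2√(7950 × 52.2) = 1288 N·s/m.
c = ζ·c_c = 0.75 × 1288 = 966.3 N·s/m.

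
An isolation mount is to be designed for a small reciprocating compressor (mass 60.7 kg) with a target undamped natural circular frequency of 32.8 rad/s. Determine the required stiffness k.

65300 N/m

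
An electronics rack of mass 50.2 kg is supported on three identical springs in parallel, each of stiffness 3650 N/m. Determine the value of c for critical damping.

Parallel springs add: k_eq = 3 × 3650 = 10950 N/m.
c_c = 2√(k_eq·m) = 2√(10950 × 50.2) = 2 × 741.4 = 1483 N·s/m.

1480 N·s/m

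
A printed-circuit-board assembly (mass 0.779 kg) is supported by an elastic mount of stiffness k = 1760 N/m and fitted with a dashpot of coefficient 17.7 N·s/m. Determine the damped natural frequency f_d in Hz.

ω_n = √(k/m) = √(1760/0.779) = 47.53 rad/s.
Critical damping c_c = 2√(k·m) = 2√(1760 × 0.779) = 74.06 N·s/m, so ζ = c/c_c = 17.7/74.06 = 0.2390.
ω_d = ω_n√(1 − ζ²) = 47.53 × √(1 − 0.0571) = 46.15 rad/s.
f_d = ω_d/(2π) = 7.346 Hz.

7.35 Hz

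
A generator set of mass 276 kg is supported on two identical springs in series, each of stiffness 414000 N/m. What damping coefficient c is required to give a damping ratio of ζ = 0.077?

1160 N·s/m

Series springs: 1/k_eq = 2/414000, so k_eq = 414000/2 = 207000 N/m.
c_c = 2√(k_eq·m) = 2√(207000 × 276) = 15120 N·s/m.
c = ζ·c_c = 0.077 × 15120 = 1164 N·s/m.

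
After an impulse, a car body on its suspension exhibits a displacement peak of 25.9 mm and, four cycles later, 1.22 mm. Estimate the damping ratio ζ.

Logarithmic decrement δ = (1/n)·ln(x₀/x_n) = (1/4)·ln(25.9/1.22) = (1/4)·ln(21.23) = 0.7638.
ζ = δ/√(4π² + δ²) = 0.7638/√(39.48 + 0.583) = 0.7638/6.329 = 0.1207.

0.121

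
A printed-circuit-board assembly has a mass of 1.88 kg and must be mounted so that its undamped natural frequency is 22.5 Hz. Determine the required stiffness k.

37600 N/m

ω_n = 2πf_n = 2π × 22.5 = 141.4 rad/s.
k = m·ω_n² = 1.88 × 141.4² = 1.88 × 19990 = 37570 N/m.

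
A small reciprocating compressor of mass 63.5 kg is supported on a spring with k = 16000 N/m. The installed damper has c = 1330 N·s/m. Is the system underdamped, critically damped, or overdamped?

underdamped

c_c = 2√(k·m) = 2016 N·s/m; ζ = c/c_c = 1330/2016 = 0.660.
Since ζ < 1 the system is underdamped.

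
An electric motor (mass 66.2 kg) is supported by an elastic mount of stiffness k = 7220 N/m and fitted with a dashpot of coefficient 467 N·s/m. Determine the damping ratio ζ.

0.338

ω_n = √(k/m) = √(7220/66.2) = 10.44 rad/s.
Critical damping c_c = 2√(k·m) = 2√(7220 × 66.2) = 1383 N·s/m, so ζ = c/c_c = 467/1383 = 0.3377.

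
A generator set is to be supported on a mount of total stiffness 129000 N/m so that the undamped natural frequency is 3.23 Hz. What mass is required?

ω_n = 2πf_n = 2π × 3.23 = 20.29 rad/s.
m = k/ω_n² = 129000/20.29² = 129000/411.9 = 313.2 kg.

313 kg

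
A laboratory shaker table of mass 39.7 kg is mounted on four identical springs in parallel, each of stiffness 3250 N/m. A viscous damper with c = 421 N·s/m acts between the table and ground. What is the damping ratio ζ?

0.293

Parallel springs add: k_eq = 4 × 3250 = 13000 N/m.
ω_n = √(k_eq/m) = √(13000/39.7) = 18.10 rad/s.
Critical damping c_c = 2√(k_eq·m) = 2√(13000 × 39.7) = 1437 N·s/m, so ζ = c/c_c = 421/1437 = 0.2930.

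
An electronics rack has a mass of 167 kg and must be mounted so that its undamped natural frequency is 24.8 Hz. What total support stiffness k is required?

4050000 N/m

ω_n = 2πf_n = 2π × 24.8 = 155.8 rad/s.
k = m·ω_n² = 167 × 155.8² = 167 × 24280 = 4055000 N/m.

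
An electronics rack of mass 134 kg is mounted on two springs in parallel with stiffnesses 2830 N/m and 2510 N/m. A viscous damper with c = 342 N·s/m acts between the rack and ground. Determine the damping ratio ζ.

Parallel springs add: k_eq = 2830 + 2510 = 5340 N/m.
ω_n = √(k_eq/m) = √(5340/134) = 6.313 rad/s.
Critical damping c_c = 2√(k_eq·m) = 2√(5340 × 134) = 1692 N·s/m, so ζ = c/c_c = 342/1692 = 0.2021.

0.202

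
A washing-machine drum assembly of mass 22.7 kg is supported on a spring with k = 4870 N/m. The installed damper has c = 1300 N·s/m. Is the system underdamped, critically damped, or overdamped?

overdamped

c_c = 2√(k·m) = 665.0 N·s/m; ζ = c/c_c = 1300/665.0 = 1.95.
Since ζ > 1 the system is overdamped.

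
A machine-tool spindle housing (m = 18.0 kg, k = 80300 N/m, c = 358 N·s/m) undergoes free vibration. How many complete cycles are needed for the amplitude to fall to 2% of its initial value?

5 cycles

ζ = c/(2√(km)) = 358/(2√(80300 × 18.0)) = 358/2404 = 0.1489.
Logarithmic decrement δ = 2πζ/√(1 − ζ²) = 2π × 0.1489/√(1 − 0.0222) = 0.9460.
x_n/x₀ = e^(−nδ) ≤ 0.02; take ln: n ≥ ln(1/0.02)/δ = 3.912/0.9460 = 4.135.
So 5 complete cycles are required.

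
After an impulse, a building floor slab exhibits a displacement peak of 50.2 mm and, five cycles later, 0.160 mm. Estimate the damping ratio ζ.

0.180

Logarithmic decrement δ = (1/n)·ln(x₀/x_n) = (1/5)·ln(50.2/0.160) = (1/5)·ln(313.8) = 1.150.
ζ = δ/√(4π² + δ²) = 1.150/√(39.48 + 1.32) = 1.150/6.388 = 0.1800.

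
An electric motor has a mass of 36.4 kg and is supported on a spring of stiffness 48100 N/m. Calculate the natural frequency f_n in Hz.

5.79 Hz

ω_n = √(k/m) = √(48100/36.4) = √1321 = 36.35 rad/s.
f_n = ω_n/(2π) = 36.35/6.283 = 5.786 Hz.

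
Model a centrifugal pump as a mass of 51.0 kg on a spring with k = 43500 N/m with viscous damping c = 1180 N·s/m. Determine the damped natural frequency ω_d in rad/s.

ω_n = √(k/m) = √(43500/51.0) = 29.21 rad/s.
Critical damping c_c = 2√(k·m) = 2√(43500 × 51.0) = 2979 N·s/m, so ζ = c/c_c = 1180/2979 = 0.3961.
ω_d = ω_n√(1 − ζ²) = 29.21 × √(1 − 0.157) = 26.82 rad/s.

26.8 rad/s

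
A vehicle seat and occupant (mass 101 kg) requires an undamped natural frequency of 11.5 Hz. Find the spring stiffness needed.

ω_n = 2πf_n = 2π × 11.5 = 72.26 rad/s.
k = m·ω_n² = 101 × 72.26² = 101 × 5221 = 527300 N/m.

527000 N/m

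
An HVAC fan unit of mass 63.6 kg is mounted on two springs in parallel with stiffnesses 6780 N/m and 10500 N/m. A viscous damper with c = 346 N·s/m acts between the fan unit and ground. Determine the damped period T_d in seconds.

0.386 s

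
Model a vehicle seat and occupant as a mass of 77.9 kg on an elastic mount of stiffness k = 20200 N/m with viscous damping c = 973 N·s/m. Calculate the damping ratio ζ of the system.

0.388

ω_n = √(k/m) = √(20200/77.9) = 16.10 rad/s.
Critical damping c_c = 2√(k·m) = 2√(20200 × 77.9) = 2509 N·s/m, so ζ = c/c_c = 973/2509 = 0.3878.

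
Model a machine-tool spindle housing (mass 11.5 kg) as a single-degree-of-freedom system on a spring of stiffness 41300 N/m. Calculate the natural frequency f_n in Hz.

9.54 Hz

ω_n = √(k/m) = √(41300/11.5) = √3591 = 59.93 rad/s.
f_n = ω_n/(2π) = 59.93/6.283 = 9.538 Hz.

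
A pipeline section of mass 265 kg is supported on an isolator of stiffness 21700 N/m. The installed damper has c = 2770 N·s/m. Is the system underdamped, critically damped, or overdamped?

underdamped

c_c = 2√(k·m) = 4796 N·s/m; ζ = c/c_c = 2770/4796 = 0.578.
Since ζ < 1 the system is underdamped.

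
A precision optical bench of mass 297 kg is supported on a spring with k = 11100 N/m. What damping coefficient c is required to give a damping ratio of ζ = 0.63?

c_c = 2√(k·m) = 2√(11100 × 297) = 3631 N·s/m.
c = ζ·c_c = 0.63 × 3631 = 2288 N·s/m.

2290 N·s/m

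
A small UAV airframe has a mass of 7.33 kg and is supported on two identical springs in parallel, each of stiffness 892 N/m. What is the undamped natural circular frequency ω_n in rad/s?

Parallel springs add: k_eq = 2 × 892 = 1784 N/m.
ω_n = √(k_eq/m) = √(1784/7.33) = √243.4 = 15.60 rad/s.

15.6 rad/s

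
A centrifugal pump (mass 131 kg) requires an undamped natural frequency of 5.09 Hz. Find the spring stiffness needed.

134000 N/m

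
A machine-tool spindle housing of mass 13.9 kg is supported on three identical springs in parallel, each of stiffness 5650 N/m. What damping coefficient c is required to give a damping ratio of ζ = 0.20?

Parallel springs add: k_eq = 3 × 5650 = 16950 N/m.
c_c = 2√(k_eq·m) = 2√(16950 × 13.9) = 970.8 N·s/m.
c = ζ·c_c = 0.20 × 970.8 = 194.2 N·s/m.

194 N·s/m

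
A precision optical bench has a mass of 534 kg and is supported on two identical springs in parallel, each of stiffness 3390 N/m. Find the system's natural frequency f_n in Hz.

Parallel springs add: k_eq = 2 × 3390 = 6780 N/m.
ω_n = √(k_eq/m) = √(6780/534) = √12.70 = 3.563 rad/s.
f_n = ω_n/(2π) = 3.563/6.283 = 0.5671 Hz.

0.567 Hz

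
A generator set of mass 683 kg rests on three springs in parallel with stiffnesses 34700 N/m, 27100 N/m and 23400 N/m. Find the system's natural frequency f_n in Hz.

1.78 Hz

Parallel springs add: k_eq = 34700 + 27100 + 23400 = 85200 N/m.
ω_n = √(k_eq/m) = √(85200/683) = √124.7 = 11.17 rad/s.
f_n = ω_n/(2π) = 11.17/6.283 = 1.778 Hz.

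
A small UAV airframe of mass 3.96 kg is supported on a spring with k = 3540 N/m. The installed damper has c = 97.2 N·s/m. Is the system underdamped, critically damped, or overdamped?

underdamped

c_c = 2√(k·m) = 236.8 N·s/m; ζ = c/c_c = 97.2/236.8 = 0.410.
Since ζ < 1 the system is underdamped.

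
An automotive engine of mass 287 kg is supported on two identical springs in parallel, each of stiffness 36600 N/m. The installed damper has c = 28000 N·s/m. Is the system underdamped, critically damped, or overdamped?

Parallel springs add: k_eq = 2 × 36600 = 73200 N/m.
c_c = 2√(k_eq·m) = 9167 N·s/m; ζ = c/c_c = 28000/9167 = 3.05.
Since ζ > 1 the system is overdamped.

overdamped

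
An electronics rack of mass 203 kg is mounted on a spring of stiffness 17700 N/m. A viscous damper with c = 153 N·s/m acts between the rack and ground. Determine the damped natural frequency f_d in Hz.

ω_n = √(k/m) = √(17700/203) = 9.338 rad/s.
Critical damping c_c = 2√(k·m) = 2√(17700 × 203) = 3791 N·s/m, so ζ = c/c_c = 153/3791 = 0.04036.
ω_d = ω_n√(1 − ζ²) = 9.338 × √(1 − 0.00163) = 9.330 rad/s.
f_d = ω_d/(2π) = 1.485 Hz.

1.48 Hz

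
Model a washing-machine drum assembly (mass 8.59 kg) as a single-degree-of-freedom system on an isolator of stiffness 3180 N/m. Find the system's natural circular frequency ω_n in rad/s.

19.2 rad/s

ω_n = √(k/m) = √(3180/8.59) = √370.2 = 19.24 rad/s.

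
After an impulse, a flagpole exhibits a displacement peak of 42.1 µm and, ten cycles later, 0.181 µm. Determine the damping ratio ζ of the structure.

0.0864

Logarithmic decrement δ = (1/n)·ln(x₀/x_n) = (1/10)·ln(42.1/0.181) = (1/10)·ln(232.6) = 0.5449.
ζ = δ/√(4π² + δ²) = 0.5449/√(39.48 + 0.297) = 0.5449/6.307 = 0.08640.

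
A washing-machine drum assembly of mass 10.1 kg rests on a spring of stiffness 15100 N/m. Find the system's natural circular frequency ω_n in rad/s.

ω_n = √(k/m) = √(15100/10.1) = √1495 = 38.67 rad/s.

38.7 rad/s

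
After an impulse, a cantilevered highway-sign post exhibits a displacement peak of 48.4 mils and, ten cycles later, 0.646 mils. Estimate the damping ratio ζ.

0.0685

Logarithmic decrement δ = (1/n)·ln(x₀/x_n) = (1/10)·ln(48.4/0.646) = (1/10)·ln(74.92) = 0.4316.
ζ = δ/√(4π² + δ²) = 0.4316/√(39.48 + 0.186) = 0.4316/6.298 = 0.06854.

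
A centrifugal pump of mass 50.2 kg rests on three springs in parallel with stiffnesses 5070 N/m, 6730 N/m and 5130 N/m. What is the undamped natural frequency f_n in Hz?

Parallel springs add: k_eq = 5070 + 6730 + 5130 = 16930 N/m.
ω_n = √(k_eq/m) = √(16930/50.2) = √337.3 = 18.36 rad/s.
f_n = ω_n/(2π) = 18.36/6.283 = 2.923 Hz.

2.92 Hz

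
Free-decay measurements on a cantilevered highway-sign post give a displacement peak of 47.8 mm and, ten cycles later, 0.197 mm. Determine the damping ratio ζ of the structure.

0.0871

Logarithmic decrement δ = (1/n)·ln(x₀/x_n) = (1/10)·ln(47.8/0.197) = (1/10)·ln(242.6) = 0.5492.
ζ = δ/√(4π² + δ²) = 0.5492/√(39.48 + 0.302) = 0.5492/6.307 = 0.08707.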